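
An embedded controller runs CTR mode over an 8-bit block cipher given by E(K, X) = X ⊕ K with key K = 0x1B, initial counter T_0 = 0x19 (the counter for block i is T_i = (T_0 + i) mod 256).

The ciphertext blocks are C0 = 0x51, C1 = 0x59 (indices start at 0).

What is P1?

CTR decryption: S_i = E(K, T_i) where T_i is the counter for block i; P_i = C_i ⊕ S_i.
P1: T = 0x1A, S = E(K, T) = 0x01; 0x59 ⊕ 0x01 = 0x58.

P1 = 0x58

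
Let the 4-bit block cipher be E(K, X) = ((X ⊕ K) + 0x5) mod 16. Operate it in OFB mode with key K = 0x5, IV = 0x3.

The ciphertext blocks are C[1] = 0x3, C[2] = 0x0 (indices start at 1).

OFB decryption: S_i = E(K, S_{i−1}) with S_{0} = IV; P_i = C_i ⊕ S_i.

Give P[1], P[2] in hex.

P[1]: S = E(K, 0x3) = 0xB; 0x3 ⊕ 0xB = 0x8.
P[2]: S = E(K, 0xB) = 0x3; 0x0 ⊕ 0x3 = 0x3.

P[1] = 0x8, P[2] = 0x3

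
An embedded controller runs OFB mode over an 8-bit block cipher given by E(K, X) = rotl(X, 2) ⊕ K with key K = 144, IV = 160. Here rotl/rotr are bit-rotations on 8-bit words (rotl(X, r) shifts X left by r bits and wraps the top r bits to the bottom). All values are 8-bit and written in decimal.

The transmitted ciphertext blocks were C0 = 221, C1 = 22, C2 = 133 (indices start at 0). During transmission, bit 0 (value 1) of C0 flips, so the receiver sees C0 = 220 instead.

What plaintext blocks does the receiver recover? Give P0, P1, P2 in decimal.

P0 = 206, P1 = 206, P2 = 118

OFB decryption: S_i = E(K, S_{i−1}) with S_{−1} = IV; P_i = C_i ⊕ S_i.
Only C0 changed, to 220. In OFB, a change in C_i flips the same bit in P_i only; the keystream is unaffected. Decrypting the received ciphertext:
P0: S = E(K, 160) = 18; 220 ⊕ 18 = 206.
P1: S = E(K, 18) = 216; 22 ⊕ 216 = 206.
P2: S = E(K, 216) = 243; 133 ⊕ 243 = 118.
Blocks that differ from the original plaintext: P0.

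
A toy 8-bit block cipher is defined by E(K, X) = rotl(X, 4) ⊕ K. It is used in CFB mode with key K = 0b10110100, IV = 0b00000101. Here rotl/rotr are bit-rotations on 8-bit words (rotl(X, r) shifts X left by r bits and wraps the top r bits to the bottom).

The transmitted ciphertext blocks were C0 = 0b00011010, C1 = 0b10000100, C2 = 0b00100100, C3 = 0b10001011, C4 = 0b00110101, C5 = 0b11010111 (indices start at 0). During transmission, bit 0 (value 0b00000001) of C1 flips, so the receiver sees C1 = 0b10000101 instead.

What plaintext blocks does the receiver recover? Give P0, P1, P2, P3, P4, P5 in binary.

P0 = 0b11111110, P1 = 0b10010000, P2 = 0b11001000, P3 = 0b01111101, P4 = 0b00111001, P5 = 0b00110000

CFB decryption: P_i = C_i ⊕ E(K, C_{i−1}), with C_{−1} = IV.
Only C1 changed, to 0b10000101. In CFB, a change in C_i flips the same bit in P_i and garbles P_{i+1}. Decrypting the received ciphertext:
P0: E(K, 0b00000101) = 0b11100100; 0b00011010 ⊕ 0b11100100 = 0b11111110.
P1: E(K, 0b00011010) = 0b00010101; 0b10000101 ⊕ 0b00010101 = 0b10010000.
P2: E(K, 0b10000101) = 0b11101100; 0b00100100 ⊕ 0b11101100 = 0b11001000.
P3: E(K, 0b00100100) = 0b11110110; 0b10001011 ⊕ 0b11110110 = 0b01111101.
P4: E(K, 0b10001011) = 0b00001100; 0b00110101 ⊕ 0b00001100 = 0b00111001.
P5: E(K, 0b00110101) = 0b11100111; 0b11010111 ⊕ 0b11100111 = 0b00110000.
Blocks that differ from the original plaintext: P1, P2.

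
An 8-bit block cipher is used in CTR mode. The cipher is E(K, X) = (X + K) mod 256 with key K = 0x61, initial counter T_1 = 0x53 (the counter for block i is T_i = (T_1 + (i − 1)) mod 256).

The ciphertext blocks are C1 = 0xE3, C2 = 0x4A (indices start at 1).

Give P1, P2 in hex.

CTR decryption: S_i = E(K, T_i) where T_i is the counter for block i; P_i = C_i ⊕ S_i.
P1: T = 0x53, S = E(K, T) = 0xB4; 0xE3 ⊕ 0xB4 = 0x57.
P2: T = 0x54, S = E(K, T) = 0xB5; 0x4A ⊕ 0xB5 = 0xFF.

P1 = 0x57, P2 = 0xFF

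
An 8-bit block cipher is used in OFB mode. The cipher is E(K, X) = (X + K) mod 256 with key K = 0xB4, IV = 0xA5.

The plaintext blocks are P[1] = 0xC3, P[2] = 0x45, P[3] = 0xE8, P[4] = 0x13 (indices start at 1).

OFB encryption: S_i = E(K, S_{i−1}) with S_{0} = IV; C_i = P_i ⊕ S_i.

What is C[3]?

C[1]: S = E(K, 0xA5) = 0x59; 0xC3 ⊕ 0x59 = 0x9A.
C[2]: S = E(K, 0x59) = 0x0D; 0x45 ⊕ 0x0D = 0x48.
C[3]: S = E(K, 0x0D) = 0xC1; 0xE8 ⊕ 0xC1 = 0x29.

C[3] = 0x29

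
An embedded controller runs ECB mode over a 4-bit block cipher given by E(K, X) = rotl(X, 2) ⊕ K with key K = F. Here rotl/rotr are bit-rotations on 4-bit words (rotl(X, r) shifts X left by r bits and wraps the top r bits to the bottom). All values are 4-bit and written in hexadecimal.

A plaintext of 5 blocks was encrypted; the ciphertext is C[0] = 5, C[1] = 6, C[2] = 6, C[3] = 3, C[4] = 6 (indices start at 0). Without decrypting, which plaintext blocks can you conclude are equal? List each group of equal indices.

P[1] = P[2] = P[4]

ECB encrypts each block independently with the same key, so equal ciphertext blocks imply equal plaintext blocks.
C[1] = C[2] = C[4] = 6, so P[1] = P[2] = P[4].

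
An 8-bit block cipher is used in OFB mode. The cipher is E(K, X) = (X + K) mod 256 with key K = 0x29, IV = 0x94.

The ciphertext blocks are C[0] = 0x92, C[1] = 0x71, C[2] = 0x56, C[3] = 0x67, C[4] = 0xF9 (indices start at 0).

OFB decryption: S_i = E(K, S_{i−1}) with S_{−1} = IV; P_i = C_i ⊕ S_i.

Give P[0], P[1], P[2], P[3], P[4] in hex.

P[0] = 0x2F, P[1] = 0x97, P[2] = 0x59, P[3] = 0x5F, P[4] = 0x98

P[0]: S = E(K, 0x94) = 0xBD; 0x92 ⊕ 0xBD = 0x2F.
P[1]: S = E(K, 0xBD) = 0xE6; 0x71 ⊕ 0xE6 = 0x97.
P[2]: S = E(K, 0xE6) = 0x0F; 0x56 ⊕ 0x0F = 0x59.
P[3]: S = E(K, 0x0F) = 0x38; 0x67 ⊕ 0x38 = 0x5F.
P[4]: S = E(K, 0x38) = 0x61; 0xF9 ⊕ 0x61 = 0x98.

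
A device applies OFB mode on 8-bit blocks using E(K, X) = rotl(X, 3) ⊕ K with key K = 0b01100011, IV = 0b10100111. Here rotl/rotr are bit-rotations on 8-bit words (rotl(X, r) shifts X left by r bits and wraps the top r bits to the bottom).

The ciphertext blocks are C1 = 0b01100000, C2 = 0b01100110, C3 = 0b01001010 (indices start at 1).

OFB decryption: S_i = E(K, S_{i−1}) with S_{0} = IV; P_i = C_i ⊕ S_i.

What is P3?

P1: S = E(K, 0b10100111) = 0b01011110; 0b01100000 ⊕ 0b01011110 = 0b00111110.
P2: S = E(K, 0b01011110) = 0b10010001; 0b01100110 ⊕ 0b10010001 = 0b11110111.
P3: S = E(K, 0b10010001) = 0b11101111; 0b01001010 ⊕ 0b11101111 = 0b10100101.

P3 = 0b10100101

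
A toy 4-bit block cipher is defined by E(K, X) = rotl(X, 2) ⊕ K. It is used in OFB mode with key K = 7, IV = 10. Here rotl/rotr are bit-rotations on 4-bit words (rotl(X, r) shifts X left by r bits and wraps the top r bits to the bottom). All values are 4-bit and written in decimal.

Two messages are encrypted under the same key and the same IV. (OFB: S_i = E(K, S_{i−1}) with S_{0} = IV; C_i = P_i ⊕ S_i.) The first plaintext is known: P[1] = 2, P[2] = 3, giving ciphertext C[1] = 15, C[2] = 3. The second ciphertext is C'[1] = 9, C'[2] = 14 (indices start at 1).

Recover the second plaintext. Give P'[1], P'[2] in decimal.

P'[1] = 4, P'[2] = 14

In OFB with a reused IV, both messages share the same keystream S_i, so C_i ⊕ C'_i = P_i ⊕ P'_i and thus P'_i = P_i ⊕ C_i ⊕ C'_i.
P'[1]: 2 ⊕ 15 ⊕ 9 = 4.
P'[2]: 3 ⊕ 3 ⊕ 14 = 14.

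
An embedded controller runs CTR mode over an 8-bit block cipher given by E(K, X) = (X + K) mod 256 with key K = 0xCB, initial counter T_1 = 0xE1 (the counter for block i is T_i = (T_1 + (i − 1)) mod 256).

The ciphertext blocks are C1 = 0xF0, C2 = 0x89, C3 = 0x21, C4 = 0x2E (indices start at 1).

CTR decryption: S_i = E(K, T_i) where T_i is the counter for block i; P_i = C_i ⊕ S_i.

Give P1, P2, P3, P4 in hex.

P1: T = 0xE1, S = E(K, T) = 0xAC; 0xF0 ⊕ 0xAC = 0x5C.
P2: T = 0xE2, S = E(K, T) = 0xAD; 0x89 ⊕ 0xAD = 0x24.
P3: T = 0xE3, S = E(K, T) = 0xAE; 0x21 ⊕ 0xAE = 0x8F.
P4: T = 0xE4, S = E(K, T) = 0xAF; 0x2E ⊕ 0xAF = 0x81.

P1 = 0x5C, P2 = 0x24, P3 = 0x8F, P4 = 0x81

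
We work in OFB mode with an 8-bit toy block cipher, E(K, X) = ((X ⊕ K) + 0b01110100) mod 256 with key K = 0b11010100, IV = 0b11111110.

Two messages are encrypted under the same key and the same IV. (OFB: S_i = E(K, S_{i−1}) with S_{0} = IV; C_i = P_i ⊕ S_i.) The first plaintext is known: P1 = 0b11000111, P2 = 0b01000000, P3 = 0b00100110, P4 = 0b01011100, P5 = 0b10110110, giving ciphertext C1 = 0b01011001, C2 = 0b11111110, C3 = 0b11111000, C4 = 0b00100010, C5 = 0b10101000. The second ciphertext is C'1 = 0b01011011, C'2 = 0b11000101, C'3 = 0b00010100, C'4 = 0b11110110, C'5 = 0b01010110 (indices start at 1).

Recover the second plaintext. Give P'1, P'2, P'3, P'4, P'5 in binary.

In OFB with a reused IV, both messages share the same keystream S_i, so C_i ⊕ C'_i = P_i ⊕ P'_i and thus P'_i = P_i ⊕ C_i ⊕ C'_i.
P'1: 0b11000111 ⊕ 0b01011001 ⊕ 0b01011011 = 0b11000101.
P'2: 0b01000000 ⊕ 0b11111110 ⊕ 0b11000101 = 0b01111011.
P'3: 0b00100110 ⊕ 0b11111000 ⊕ 0b00010100 = 0b11001010.
P'4: 0b01011100 ⊕ 0b00100010 ⊕ 0b11110110 = 0b10001000.
P'5: 0b10110110 ⊕ 0b10101000 ⊕ 0b01010110 = 0b01001000.

P'1 = 0b11000101, P'2 = 0b01111011, P'3 = 0b11001010, P'4 = 0b10001000, P'5 = 0b01001000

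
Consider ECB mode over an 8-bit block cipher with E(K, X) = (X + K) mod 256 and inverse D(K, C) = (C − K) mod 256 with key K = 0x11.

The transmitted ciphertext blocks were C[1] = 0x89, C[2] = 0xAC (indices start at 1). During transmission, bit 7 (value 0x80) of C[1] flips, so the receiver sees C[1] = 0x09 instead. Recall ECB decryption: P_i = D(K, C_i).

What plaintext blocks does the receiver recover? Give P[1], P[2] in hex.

Only C[1] changed, to 0x09. In ECB, a change in C_i affects only P_i. Decrypting the received ciphertext:
P[1]: D(K, 0x09) = 0xF8.
P[2]: D(K, 0xAC) = 0x9B.
Blocks that differ from the original plaintext: P[1].

P[1] = 0xF8, P[2] = 0x9B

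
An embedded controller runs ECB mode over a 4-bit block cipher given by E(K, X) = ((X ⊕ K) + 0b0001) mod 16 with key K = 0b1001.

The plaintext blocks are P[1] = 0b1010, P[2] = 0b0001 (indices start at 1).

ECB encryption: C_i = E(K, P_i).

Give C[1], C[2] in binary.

C[1]: E(K, 0b1010) = 0b0100.
C[2]: E(K, 0b0001) = 0b1001.

C[1] = 0b0100, C[2] = 0b1001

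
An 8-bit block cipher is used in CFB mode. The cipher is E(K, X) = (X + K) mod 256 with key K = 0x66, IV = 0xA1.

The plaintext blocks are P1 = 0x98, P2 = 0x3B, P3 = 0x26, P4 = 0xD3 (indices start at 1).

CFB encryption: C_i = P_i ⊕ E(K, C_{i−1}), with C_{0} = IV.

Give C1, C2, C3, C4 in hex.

C1: E(K, 0xA1) = 0x07; 0x98 ⊕ 0x07 = 0x9F.
C2: E(K, 0x9F) = 0x05; 0x3B ⊕ 0x05 = 0x3E.
C3: E(K, 0x3E) = 0xA4; 0x26 ⊕ 0xA4 = 0x82.
C4: E(K, 0x82) = 0xE8; 0xD3 ⊕ 0xE8 = 0x3B.

C1 = 0x9F, C2 = 0x3E, C3 = 0x82, C4 = 0x3B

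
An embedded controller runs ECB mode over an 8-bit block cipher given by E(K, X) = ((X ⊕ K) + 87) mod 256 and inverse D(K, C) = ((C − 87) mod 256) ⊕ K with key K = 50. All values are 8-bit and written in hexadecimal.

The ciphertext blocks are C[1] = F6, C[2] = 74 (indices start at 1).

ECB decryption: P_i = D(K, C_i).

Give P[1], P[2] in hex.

P[1]: D(K, F6) = 3F.
P[2]: D(K, 74) = BD.

P[1] = 3F, P[2] = BD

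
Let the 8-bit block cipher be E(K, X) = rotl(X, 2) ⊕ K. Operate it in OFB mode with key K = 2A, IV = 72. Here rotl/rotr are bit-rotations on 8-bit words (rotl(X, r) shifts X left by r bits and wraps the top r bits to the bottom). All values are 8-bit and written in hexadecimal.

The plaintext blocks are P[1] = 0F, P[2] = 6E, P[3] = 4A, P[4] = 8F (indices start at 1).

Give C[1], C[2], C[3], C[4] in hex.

C[1] = EC, C[2] = CB, C[3] = F6, C[4] = 57

OFB encryption: S_i = E(K, S_{i−1}) with S_{0} = IV; C_i = P_i ⊕ S_i.
C[1]: S = E(K, 72) = E3; 0F ⊕ E3 = EC.
C[2]: S = E(K, E3) = A5; 6E ⊕ A5 = CB.
C[3]: S = E(K, A5) = BC; 4A ⊕ BC = F6.
C[4]: S = E(K, BC) = D8; 8F ⊕ D8 = 57.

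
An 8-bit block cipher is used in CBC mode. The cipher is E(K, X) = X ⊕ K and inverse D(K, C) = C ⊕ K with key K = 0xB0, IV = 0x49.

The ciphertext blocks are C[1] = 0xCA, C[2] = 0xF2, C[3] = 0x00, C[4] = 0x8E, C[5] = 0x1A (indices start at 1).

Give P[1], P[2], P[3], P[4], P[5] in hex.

P[1] = 0x33, P[2] = 0x88, P[3] = 0x42, P[4] = 0x3E, P[5] = 0x24

CBC decryption: P_i = D(K, C_i) ⊕ C_{i−1}, with C_{0} = IV.
P[1]: D(K, 0xCA) = 0x7A; 0x7A ⊕ 0x49 = 0x33.
P[2]: D(K, 0xF2) = 0x42; 0x42 ⊕ 0xCA = 0x88.
P[3]: D(K, 0x00) = 0xB0; 0xB0 ⊕ 0xF2 = 0x42.
P[4]: D(K, 0x8E) = 0x3E; 0x3E ⊕ 0x00 = 0x3E.
P[5]: D(K, 0x1A) = 0xAA; 0xAA ⊕ 0x8E = 0x24.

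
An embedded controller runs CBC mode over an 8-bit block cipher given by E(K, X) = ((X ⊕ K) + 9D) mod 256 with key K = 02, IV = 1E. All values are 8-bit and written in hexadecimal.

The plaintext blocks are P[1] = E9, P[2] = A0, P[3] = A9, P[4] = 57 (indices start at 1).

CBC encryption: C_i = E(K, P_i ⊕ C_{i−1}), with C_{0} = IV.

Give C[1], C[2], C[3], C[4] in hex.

C[1] = 92, C[2] = CD, C[3] = 03, C[4] = F3

C[1]: P[1] ⊕ 1E = F7; E(K, F7) = 92.
C[2]: P[2] ⊕ 92 = 32; E(K, 32) = CD.
C[3]: P[3] ⊕ CD = 64; E(K, 64) = 03.
C[4]: P[4] ⊕ 03 = 54; E(K, 54) = F3.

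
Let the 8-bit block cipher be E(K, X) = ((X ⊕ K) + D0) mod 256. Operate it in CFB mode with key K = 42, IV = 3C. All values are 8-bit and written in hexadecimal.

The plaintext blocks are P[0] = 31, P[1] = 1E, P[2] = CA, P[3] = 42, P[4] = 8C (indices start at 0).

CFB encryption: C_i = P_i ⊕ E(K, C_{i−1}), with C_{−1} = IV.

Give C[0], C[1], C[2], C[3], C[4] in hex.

C[0] = 7F, C[1] = 13, C[2] = EB, C[3] = 3B, C[4] = C5

C[0]: E(K, 3C) = 4E; 31 ⊕ 4E = 7F.
C[1]: E(K, 7F) = 0D; 1E ⊕ 0D = 13.
C[2]: E(K, 13) = 21; CA ⊕ 21 = EB.
C[3]: E(K, EB) = 79; 42 ⊕ 79 = 3B.
C[4]: E(K, 3B) = 49; 8C ⊕ 49 = C5.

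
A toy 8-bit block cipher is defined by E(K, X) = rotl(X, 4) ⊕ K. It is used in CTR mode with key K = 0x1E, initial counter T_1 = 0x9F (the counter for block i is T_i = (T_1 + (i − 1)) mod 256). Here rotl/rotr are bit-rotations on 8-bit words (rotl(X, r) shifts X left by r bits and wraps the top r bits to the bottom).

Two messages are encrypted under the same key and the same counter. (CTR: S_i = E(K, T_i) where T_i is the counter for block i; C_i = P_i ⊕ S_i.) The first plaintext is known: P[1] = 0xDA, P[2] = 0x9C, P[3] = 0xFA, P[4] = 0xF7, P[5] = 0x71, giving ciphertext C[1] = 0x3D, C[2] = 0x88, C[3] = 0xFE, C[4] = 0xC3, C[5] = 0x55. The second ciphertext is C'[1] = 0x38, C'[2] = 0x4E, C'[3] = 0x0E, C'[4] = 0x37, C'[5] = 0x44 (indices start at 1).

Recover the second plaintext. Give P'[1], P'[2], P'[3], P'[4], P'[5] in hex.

P'[1] = 0xDF, P'[2] = 0x5A, P'[3] = 0x0A, P'[4] = 0x03, P'[5] = 0x60

In CTR with a reused counter, both messages share the same keystream S_i, so C_i ⊕ C'_i = P_i ⊕ P'_i and thus P'_i = P_i ⊕ C_i ⊕ C'_i.
P'[1]: 0xDA ⊕ 0x3D ⊕ 0x38 = 0xDF.
P'[2]: 0x9C ⊕ 0x88 ⊕ 0x4E = 0x5A.
P'[3]: 0xFA ⊕ 0xFE ⊕ 0x0E = 0x0A.
P'[4]: 0xF7 ⊕ 0xC3 ⊕ 0x37 = 0x03.
P'[5]: 0x71 ⊕ 0x55 ⊕ 0x44 = 0x60.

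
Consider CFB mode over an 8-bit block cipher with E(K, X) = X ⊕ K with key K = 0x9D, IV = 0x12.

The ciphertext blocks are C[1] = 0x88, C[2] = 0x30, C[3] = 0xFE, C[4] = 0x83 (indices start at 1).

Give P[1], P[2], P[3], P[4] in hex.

CFB decryption: P_i = C_i ⊕ E(K, C_{i−1}), with C_{0} = IV.
P[1]: E(K, 0x12) = 0x8F; 0x88 ⊕ 0x8F = 0x07.
P[2]: E(K, 0x88) = 0x15; 0x30 ⊕ 0x15 = 0x25.
P[3]: E(K, 0x30) = 0xAD; 0xFE ⊕ 0xAD = 0x53.
P[4]: E(K, 0xFE) = 0x63; 0x83 ⊕ 0x63 = 0xE0.

P[1] = 0x07, P[2] = 0x25, P[3] = 0x53, P[4] = 0xE0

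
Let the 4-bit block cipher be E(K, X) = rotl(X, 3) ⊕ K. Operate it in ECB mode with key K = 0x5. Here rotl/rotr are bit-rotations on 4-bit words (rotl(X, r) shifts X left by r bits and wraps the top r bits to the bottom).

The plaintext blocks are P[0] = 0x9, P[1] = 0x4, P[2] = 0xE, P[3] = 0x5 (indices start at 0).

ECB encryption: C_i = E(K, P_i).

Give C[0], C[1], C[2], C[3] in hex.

C[0] = 0x9, C[1] = 0x7, C[2] = 0x2, C[3] = 0xF

C[0]: E(K, 0x9) = 0x9.
C[1]: E(K, 0x4) = 0x7.
C[2]: E(K, 0xE) = 0x2.
C[3]: E(K, 0x5) = 0xF.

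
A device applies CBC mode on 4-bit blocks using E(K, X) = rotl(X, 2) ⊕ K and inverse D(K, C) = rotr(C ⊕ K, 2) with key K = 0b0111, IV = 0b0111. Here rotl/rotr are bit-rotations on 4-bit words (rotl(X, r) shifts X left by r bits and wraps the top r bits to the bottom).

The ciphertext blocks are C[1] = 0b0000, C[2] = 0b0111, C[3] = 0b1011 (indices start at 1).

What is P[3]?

CBC decryption: P_i = D(K, C_i) ⊕ C_{i−1}, with C_{0} = IV.
P[3]: D(K, 0b1011) = 0b0011; 0b0011 ⊕ 0b0111 = 0b0100.

P[3] = 0b0100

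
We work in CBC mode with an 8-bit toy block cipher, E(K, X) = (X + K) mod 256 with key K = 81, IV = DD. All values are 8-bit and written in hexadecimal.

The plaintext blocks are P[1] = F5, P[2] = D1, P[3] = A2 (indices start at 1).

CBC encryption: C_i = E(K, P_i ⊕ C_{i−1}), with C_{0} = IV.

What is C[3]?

C[1]: P[1] ⊕ DD = 28; E(K, 28) = A9.
C[2]: P[2] ⊕ A9 = 78; E(K, 78) = F9.
C[3]: P[3] ⊕ F9 = 5B; E(K, 5B) = DC.

C[3] = DC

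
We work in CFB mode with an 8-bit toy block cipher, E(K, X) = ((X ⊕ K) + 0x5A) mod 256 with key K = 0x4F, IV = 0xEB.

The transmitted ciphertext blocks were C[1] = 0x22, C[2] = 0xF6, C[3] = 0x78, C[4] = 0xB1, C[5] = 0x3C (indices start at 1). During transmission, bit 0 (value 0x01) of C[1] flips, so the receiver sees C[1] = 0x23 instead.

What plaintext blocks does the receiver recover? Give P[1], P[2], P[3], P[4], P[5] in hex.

P[1] = 0xDD, P[2] = 0x30, P[3] = 0x6B, P[4] = 0x20, P[5] = 0x64

CFB decryption: P_i = C_i ⊕ E(K, C_{i−1}), with C_{0} = IV.
Only C[1] changed, to 0x23. In CFB, a change in C_i flips the same bit in P_i and garbles P_{i+1}. Decrypting the received ciphertext:
P[1]: E(K, 0xEB) = 0xFE; 0x23 ⊕ 0xFE = 0xDD.
P[2]: E(K, 0x23) = 0xC6; 0xF6 ⊕ 0xC6 = 0x30.
P[3]: E(K, 0xF6) = 0x13; 0x78 ⊕ 0x13 = 0x6B.
P[4]: E(K, 0x78) = 0x91; 0xB1 ⊕ 0x91 = 0x20.
P[5]: E(K, 0xB1) = 0x58; 0x3C ⊕ 0x58 = 0x64.
Blocks that differ from the original plaintext: P[1], P[2].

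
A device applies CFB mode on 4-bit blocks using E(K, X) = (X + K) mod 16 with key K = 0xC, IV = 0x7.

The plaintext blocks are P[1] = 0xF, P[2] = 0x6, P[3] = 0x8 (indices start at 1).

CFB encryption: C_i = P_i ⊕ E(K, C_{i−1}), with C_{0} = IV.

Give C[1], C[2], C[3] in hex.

C[1]: E(K, 0x7) = 0x3; 0xF ⊕ 0x3 = 0xC.
C[2]: E(K, 0xC) = 0x8; 0x6 ⊕ 0x8 = 0xE.
C[3]: E(K, 0xE) = 0xA; 0x8 ⊕ 0xA = 0x2.

C[1] = 0xC, C[2] = 0xE, C[3] = 0x2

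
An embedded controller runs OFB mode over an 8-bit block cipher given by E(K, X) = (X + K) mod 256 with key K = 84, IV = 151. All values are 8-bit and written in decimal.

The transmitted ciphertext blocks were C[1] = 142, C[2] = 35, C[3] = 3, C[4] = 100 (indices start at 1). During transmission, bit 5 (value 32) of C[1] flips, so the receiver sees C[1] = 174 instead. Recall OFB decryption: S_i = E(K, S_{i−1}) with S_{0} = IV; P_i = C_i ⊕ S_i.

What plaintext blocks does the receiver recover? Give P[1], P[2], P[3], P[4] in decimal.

P[1] = 69, P[2] = 28, P[3] = 144, P[4] = 131

Only C[1] changed, to 174. In OFB, a change in C_i flips the same bit in P_i only; the keystream is unaffected. Decrypting the received ciphertext:
P[1]: S = E(K, 151) = 235; 174 ⊕ 235 = 69.
P[2]: S = E(K, 235) = 63; 35 ⊕ 63 = 28.
P[3]: S = E(K, 63) = 147; 3 ⊕ 147 = 144.
P[4]: S = E(K, 147) = 231; 100 ⊕ 231 = 131.
Blocks that differ from the original plaintext: P[1].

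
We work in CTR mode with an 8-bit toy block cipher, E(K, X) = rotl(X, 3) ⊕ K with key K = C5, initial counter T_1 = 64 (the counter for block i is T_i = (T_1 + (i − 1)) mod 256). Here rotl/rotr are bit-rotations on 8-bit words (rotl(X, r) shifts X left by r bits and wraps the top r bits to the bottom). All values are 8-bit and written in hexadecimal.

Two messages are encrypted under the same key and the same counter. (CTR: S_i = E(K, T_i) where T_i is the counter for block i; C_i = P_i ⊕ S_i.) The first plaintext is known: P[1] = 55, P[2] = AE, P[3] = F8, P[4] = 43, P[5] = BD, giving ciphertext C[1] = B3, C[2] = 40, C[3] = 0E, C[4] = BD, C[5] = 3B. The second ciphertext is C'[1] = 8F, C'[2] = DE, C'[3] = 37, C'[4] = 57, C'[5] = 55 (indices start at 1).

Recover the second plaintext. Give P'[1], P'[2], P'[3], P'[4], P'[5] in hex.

In CTR with a reused counter, both messages share the same keystream S_i, so C_i ⊕ C'_i = P_i ⊕ P'_i and thus P'_i = P_i ⊕ C_i ⊕ C'_i.
P'[1]: 55 ⊕ B3 ⊕ 8F = 69.
P'[2]: AE ⊕ 40 ⊕ DE = 30.
P'[3]: F8 ⊕ 0E ⊕ 37 = C1.
P'[4]: 43 ⊕ BD ⊕ 57 = A9.
P'[5]: BD ⊕ 3B ⊕ 55 = D3.

P'[1] = 69, P'[2] = 30, P'[3] = C1, P'[4] = A9, P'[5] = D3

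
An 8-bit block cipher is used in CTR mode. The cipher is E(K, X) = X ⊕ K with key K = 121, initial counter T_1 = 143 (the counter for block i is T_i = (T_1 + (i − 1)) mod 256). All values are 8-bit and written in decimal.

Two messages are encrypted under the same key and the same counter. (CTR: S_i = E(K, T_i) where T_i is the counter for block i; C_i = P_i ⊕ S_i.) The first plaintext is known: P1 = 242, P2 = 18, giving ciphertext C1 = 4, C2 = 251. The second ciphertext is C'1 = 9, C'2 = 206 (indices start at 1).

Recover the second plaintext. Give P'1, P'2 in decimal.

In CTR with a reused counter, both messages share the same keystream S_i, so C_i ⊕ C'_i = P_i ⊕ P'_i and thus P'_i = P_i ⊕ C_i ⊕ C'_i.
P'1: 242 ⊕ 4 ⊕ 9 = 255.
P'2: 18 ⊕ 251 ⊕ 206 = 39.

P'1 = 255, P'2 = 39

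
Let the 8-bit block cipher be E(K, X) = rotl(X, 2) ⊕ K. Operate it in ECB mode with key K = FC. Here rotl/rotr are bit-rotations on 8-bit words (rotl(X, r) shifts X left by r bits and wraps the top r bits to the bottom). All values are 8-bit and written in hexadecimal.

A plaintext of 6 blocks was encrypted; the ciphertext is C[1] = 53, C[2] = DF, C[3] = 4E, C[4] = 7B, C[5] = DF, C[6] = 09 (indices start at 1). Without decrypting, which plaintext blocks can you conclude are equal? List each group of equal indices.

ECB encrypts each block independently with the same key, so equal ciphertext blocks imply equal plaintext blocks.
C[2] = C[5] = DF, so P[2] = P[5].

P[2] = P[5]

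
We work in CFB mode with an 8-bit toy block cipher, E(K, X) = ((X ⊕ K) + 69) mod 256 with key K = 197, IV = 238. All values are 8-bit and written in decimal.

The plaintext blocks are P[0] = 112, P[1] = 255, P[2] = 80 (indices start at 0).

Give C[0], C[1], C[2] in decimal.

CFB encryption: C_i = P_i ⊕ E(K, C_{i−1}), with C_{−1} = IV.
C[0]: E(K, 238) = 112; 112 ⊕ 112 = 0.
C[1]: E(K, 0) = 10; 255 ⊕ 10 = 245.
C[2]: E(K, 245) = 117; 80 ⊕ 117 = 37.

C[0] = 0, C[1] = 245, C[2] = 37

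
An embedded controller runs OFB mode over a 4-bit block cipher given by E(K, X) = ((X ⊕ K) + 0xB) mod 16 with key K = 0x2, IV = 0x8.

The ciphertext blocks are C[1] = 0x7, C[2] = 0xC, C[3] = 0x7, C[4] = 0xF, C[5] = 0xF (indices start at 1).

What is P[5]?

OFB decryption: S_i = E(K, S_{i−1}) with S_{0} = IV; P_i = C_i ⊕ S_i.
P[1]: S = E(K, 0x8) = 0x5; 0x7 ⊕ 0x5 = 0x2.
P[2]: S = E(K, 0x5) = 0x2; 0xC ⊕ 0x2 = 0xE.
P[3]: S = E(K, 0x2) = 0xB; 0x7 ⊕ 0xB = 0xC.
P[4]: S = E(K, 0xB) = 0x4; 0xF ⊕ 0x4 = 0xB.
P[5]: S = E(K, 0x4) = 0x1; 0xF ⊕ 0x1 = 0xE.

P[5] = 0xE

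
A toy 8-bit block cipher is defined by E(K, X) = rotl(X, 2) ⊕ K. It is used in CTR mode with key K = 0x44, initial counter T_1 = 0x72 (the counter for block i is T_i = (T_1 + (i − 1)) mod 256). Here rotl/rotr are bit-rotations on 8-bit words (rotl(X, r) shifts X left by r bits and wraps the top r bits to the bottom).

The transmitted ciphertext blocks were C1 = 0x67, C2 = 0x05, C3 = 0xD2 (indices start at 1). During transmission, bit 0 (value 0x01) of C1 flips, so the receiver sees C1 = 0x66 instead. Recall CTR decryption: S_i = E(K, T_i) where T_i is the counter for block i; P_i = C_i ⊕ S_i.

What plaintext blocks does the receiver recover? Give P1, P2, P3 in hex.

P1 = 0xEB, P2 = 0x8C, P3 = 0x47

Only C1 changed, to 0x66. In CTR, a change in C_i flips the same bit in P_i only; the keystream is unaffected. Decrypting the received ciphertext:
P1: T = 0x72, S = E(K, T) = 0x8D; 0x66 ⊕ 0x8D = 0xEB.
P2: T = 0x73, S = E(K, T) = 0x89; 0x05 ⊕ 0x89 = 0x8C.
P3: T = 0x74, S = E(K, T) = 0x95; 0xD2 ⊕ 0x95 = 0x47.
Blocks that differ from the original plaintext: P1.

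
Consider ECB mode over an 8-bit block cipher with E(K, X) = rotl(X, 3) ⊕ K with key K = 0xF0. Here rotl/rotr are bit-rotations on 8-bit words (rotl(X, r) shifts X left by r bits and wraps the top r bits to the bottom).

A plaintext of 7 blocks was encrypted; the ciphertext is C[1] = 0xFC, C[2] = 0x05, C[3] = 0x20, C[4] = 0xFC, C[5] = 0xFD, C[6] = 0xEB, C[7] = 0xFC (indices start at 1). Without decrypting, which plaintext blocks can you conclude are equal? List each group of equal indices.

P[1] = P[4] = P[7]

ECB encrypts each block independently with the same key, so equal ciphertext blocks imply equal plaintext blocks.
C[1] = C[4] = C[7] = 0xFC, so P[1] = P[4] = P[7].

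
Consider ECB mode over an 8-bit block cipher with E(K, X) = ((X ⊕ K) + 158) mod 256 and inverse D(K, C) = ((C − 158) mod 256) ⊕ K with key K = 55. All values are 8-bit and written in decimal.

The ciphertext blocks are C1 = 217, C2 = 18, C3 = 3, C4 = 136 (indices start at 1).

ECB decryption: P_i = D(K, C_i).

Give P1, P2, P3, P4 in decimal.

P1: D(K, 217) = 12.
P2: D(K, 18) = 67.
P3: D(K, 3) = 82.
P4: D(K, 136) = 221.

P1 = 12, P2 = 67, P3 = 82, P4 = 221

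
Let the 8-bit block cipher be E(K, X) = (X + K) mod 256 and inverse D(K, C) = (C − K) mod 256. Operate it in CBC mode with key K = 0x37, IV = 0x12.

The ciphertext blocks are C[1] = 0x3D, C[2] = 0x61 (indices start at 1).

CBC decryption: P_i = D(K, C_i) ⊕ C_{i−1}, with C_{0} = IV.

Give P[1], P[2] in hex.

P[1] = 0x14, P[2] = 0x17

P[1]: D(K, 0x3D) = 0x06; 0x06 ⊕ 0x12 = 0x14.
P[2]: D(K, 0x61) = 0x2A; 0x2A ⊕ 0x3D = 0x17.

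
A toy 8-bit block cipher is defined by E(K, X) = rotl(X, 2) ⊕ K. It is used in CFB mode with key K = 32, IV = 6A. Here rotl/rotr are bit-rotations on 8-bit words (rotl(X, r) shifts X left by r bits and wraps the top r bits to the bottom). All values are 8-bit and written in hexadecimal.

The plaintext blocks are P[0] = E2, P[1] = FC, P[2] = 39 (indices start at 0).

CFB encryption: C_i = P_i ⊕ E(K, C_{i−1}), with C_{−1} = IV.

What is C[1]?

C[1] = 2B

C[0]: E(K, 6A) = 9B; E2 ⊕ 9B = 79.
C[1]: E(K, 79) = D7; FC ⊕ D7 = 2B.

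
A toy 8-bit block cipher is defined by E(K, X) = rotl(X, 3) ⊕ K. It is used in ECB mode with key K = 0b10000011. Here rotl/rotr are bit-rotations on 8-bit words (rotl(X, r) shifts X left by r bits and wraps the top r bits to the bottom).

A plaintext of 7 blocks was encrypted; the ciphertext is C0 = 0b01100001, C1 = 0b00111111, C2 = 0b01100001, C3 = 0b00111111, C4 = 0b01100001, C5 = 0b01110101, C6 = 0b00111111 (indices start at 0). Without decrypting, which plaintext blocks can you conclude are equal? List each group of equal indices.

ECB encrypts each block independently with the same key, so equal ciphertext blocks imply equal plaintext blocks.
C0 = C2 = C4 = 0b01100001, so P0 = P2 = P4.
C1 = C3 = C6 = 0b00111111, so P1 = P3 = P6.

P0 = P2 = P4; P1 = P3 = P6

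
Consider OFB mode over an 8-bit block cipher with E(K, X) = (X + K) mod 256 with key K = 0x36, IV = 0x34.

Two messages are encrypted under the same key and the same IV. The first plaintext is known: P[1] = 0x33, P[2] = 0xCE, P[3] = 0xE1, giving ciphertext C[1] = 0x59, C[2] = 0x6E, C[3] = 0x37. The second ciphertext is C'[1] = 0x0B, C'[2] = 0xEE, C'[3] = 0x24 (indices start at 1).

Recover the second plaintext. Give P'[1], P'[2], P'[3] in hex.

P'[1] = 0x61, P'[2] = 0x4E, P'[3] = 0xF2

In OFB with a reused IV, both messages share the same keystream S_i, so C_i ⊕ C'_i = P_i ⊕ P'_i and thus P'_i = P_i ⊕ C_i ⊕ C'_i.
P'[1]: 0x33 ⊕ 0x59 ⊕ 0x0B = 0x61.
P'[2]: 0xCE ⊕ 0x6E ⊕ 0xEE = 0x4E.
P'[3]: 0xE1 ⊕ 0x37 ⊕ 0x24 = 0xF2.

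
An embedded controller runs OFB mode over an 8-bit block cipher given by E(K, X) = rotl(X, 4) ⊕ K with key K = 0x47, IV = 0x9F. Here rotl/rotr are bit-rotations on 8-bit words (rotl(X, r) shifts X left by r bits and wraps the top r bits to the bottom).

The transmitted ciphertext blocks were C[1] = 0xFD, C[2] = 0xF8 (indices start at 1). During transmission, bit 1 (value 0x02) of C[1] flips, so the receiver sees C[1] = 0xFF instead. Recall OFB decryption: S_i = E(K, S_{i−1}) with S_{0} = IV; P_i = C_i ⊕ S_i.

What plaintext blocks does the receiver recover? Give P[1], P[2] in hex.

Only C[1] changed, to 0xFF. In OFB, a change in C_i flips the same bit in P_i only; the keystream is unaffected. Decrypting the received ciphertext:
P[1]: S = E(K, 0x9F) = 0xBE; 0xFF ⊕ 0xBE = 0x41.
P[2]: S = E(K, 0xBE) = 0xAC; 0xF8 ⊕ 0xAC = 0x54.
Blocks that differ from the original plaintext: P[1].

P[1] = 0x41, P[2] = 0x54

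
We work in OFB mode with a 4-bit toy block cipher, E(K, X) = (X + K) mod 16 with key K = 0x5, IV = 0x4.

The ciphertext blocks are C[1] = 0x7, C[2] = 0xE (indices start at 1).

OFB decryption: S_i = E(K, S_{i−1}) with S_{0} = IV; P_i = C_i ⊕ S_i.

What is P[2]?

P[2] = 0x0

P[1]: S = E(K, 0x4) = 0x9; 0x7 ⊕ 0x9 = 0xE.
P[2]: S = E(K, 0x9) = 0xE; 0xE ⊕ 0xE = 0x0.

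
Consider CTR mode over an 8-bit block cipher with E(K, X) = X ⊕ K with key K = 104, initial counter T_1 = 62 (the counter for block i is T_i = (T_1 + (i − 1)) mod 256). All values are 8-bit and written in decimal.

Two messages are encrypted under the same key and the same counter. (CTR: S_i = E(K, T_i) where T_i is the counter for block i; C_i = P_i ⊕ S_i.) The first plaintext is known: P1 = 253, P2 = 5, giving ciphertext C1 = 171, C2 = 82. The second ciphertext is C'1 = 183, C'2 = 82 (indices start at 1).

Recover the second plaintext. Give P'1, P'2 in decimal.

P'1 = 225, P'2 = 5

In CTR with a reused counter, both messages share the same keystream S_i, so C_i ⊕ C'_i = P_i ⊕ P'_i and thus P'_i = P_i ⊕ C_i ⊕ C'_i.
P'1: 253 ⊕ 171 ⊕ 183 = 225.
P'2: 5 ⊕ 82 ⊕ 82 = 5.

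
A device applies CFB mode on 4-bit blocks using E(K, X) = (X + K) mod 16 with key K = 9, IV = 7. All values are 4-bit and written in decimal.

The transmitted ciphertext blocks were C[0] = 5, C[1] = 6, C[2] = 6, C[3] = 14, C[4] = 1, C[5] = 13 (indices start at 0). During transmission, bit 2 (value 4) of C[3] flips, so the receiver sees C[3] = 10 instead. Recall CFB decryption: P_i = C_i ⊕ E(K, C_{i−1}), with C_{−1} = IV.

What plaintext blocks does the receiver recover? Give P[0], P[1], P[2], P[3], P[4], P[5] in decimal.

Only C[3] changed, to 10. In CFB, a change in C_i flips the same bit in P_i and garbles P_{i+1}. Decrypting the received ciphertext:
P[0]: E(K, 7) = 0; 5 ⊕ 0 = 5.
P[1]: E(K, 5) = 14; 6 ⊕ 14 = 8.
P[2]: E(K, 6) = 15; 6 ⊕ 15 = 9.
P[3]: E(K, 6) = 15; 10 ⊕ 15 = 5.
P[4]: E(K, 10) = 3; 1 ⊕ 3 = 2.
P[5]: E(K, 1) = 10; 13 ⊕ 10 = 7.
Blocks that differ from the original plaintext: P[3], P[4].

P[0] = 5, P[1] = 8, P[2] = 9, P[3] = 5, P[4] = 2, P[5] = 7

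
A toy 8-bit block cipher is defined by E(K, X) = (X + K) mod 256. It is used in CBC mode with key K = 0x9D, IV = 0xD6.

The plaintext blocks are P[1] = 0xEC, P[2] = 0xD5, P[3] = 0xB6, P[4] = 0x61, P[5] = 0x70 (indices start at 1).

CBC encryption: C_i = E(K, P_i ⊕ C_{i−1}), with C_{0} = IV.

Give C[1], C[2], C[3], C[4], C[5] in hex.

C[1] = 0xD7, C[2] = 0x9F, C[3] = 0xC6, C[4] = 0x44, C[5] = 0xD1

C[1]: P[1] ⊕ 0xD6 = 0x3A; E(K, 0x3A) = 0xD7.
C[2]: P[2] ⊕ 0xD7 = 0x02; E(K, 0x02) = 0x9F.
C[3]: P[3] ⊕ 0x9F = 0x29; E(K, 0x29) = 0xC6.
C[4]: P[4] ⊕ 0xC6 = 0xA7; E(K, 0xA7) = 0x44.
C[5]: P[5] ⊕ 0x44 = 0x34; E(K, 0x34) = 0xD1.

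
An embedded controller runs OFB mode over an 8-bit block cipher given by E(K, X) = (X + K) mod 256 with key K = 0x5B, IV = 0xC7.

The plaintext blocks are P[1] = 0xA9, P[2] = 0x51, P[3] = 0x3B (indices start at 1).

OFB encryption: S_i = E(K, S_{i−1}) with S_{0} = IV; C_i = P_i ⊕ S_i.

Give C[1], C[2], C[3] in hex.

C[1] = 0x8B, C[2] = 0x2C, C[3] = 0xE3

C[1]: S = E(K, 0xC7) = 0x22; 0xA9 ⊕ 0x22 = 0x8B.
C[2]: S = E(K, 0x22) = 0x7D; 0x51 ⊕ 0x7D = 0x2C.
C[3]: S = E(K, 0x7D) = 0xD8; 0x3B ⊕ 0xD8 = 0xE3.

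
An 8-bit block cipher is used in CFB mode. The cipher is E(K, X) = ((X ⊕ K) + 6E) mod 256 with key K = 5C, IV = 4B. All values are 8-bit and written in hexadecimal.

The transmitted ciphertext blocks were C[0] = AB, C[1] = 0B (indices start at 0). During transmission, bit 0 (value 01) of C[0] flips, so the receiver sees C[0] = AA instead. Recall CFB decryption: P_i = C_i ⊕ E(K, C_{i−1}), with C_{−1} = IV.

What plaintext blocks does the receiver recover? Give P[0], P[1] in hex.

P[0] = 2F, P[1] = 6F

Only C[0] changed, to AA. In CFB, a change in C_i flips the same bit in P_i and garbles P_{i+1}. Decrypting the received ciphertext:
P[0]: E(K, 4B) = 85; AA ⊕ 85 = 2F.
P[1]: E(K, AA) = 64; 0B ⊕ 64 = 6F.
Blocks that differ from the original plaintext: P[0], P[1].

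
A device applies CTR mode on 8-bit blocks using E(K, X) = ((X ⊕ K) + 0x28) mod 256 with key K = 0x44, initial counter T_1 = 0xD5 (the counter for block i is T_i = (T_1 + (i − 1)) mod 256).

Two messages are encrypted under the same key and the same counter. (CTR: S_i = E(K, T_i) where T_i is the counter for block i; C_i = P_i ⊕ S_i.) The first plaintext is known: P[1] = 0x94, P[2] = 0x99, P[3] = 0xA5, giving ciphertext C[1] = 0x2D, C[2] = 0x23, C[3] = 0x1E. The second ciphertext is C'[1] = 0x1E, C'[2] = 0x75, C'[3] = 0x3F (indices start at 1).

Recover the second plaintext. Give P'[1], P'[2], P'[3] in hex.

P'[1] = 0xA7, P'[2] = 0xCF, P'[3] = 0x84

In CTR with a reused counter, both messages share the same keystream S_i, so C_i ⊕ C'_i = P_i ⊕ P'_i and thus P'_i = P_i ⊕ C_i ⊕ C'_i.
P'[1]: 0x94 ⊕ 0x2D ⊕ 0x1E = 0xA7.
P'[2]: 0x99 ⊕ 0x23 ⊕ 0x75 = 0xCF.
P'[3]: 0xA5 ⊕ 0x1E ⊕ 0x3F = 0x84.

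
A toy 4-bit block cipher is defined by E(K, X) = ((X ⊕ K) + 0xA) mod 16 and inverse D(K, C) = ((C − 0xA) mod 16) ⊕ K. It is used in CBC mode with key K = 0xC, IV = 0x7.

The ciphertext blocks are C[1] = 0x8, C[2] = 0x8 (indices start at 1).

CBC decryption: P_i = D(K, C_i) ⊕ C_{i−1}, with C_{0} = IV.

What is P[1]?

P[1]: D(K, 0x8) = 0x2; 0x2 ⊕ 0x7 = 0x5.

P[1] = 0x5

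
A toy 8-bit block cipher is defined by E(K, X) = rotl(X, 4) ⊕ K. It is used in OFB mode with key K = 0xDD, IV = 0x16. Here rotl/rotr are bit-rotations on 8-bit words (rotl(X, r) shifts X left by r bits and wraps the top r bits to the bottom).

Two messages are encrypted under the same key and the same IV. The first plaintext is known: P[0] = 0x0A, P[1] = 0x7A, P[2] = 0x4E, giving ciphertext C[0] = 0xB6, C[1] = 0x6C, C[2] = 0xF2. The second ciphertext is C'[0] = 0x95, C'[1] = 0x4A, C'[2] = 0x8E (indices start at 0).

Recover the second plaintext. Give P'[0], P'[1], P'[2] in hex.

In OFB with a reused IV, both messages share the same keystream S_i, so C_i ⊕ C'_i = P_i ⊕ P'_i and thus P'_i = P_i ⊕ C_i ⊕ C'_i.
P'[0]: 0x0A ⊕ 0xB6 ⊕ 0x95 = 0x29.
P'[1]: 0x7A ⊕ 0x6C ⊕ 0x4A = 0x5C.
P'[2]: 0x4E ⊕ 0xF2 ⊕ 0x8E = 0x32.

P'[0] = 0x29, P'[1] = 0x5C, P'[2] = 0x32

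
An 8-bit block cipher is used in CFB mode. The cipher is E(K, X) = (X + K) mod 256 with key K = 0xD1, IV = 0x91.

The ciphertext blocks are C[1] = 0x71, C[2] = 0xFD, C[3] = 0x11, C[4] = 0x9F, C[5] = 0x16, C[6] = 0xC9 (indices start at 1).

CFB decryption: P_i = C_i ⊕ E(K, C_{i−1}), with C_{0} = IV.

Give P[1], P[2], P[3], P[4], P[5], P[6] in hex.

P[1]: E(K, 0x91) = 0x62; 0x71 ⊕ 0x62 = 0x13.
P[2]: E(K, 0x71) = 0x42; 0xFD ⊕ 0x42 = 0xBF.
P[3]: E(K, 0xFD) = 0xCE; 0x11 ⊕ 0xCE = 0xDF.
P[4]: E(K, 0x11) = 0xE2; 0x9F ⊕ 0xE2 = 0x7D.
P[5]: E(K, 0x9F) = 0x70; 0x16 ⊕ 0x70 = 0x66.
P[6]: E(K, 0x16) = 0xE7; 0xC9 ⊕ 0xE7 = 0x2E.

P[1] = 0x13, P[2] = 0xBF, P[3] = 0xDF, P[4] = 0x7D, P[5] = 0x66, P[6] = 0x2E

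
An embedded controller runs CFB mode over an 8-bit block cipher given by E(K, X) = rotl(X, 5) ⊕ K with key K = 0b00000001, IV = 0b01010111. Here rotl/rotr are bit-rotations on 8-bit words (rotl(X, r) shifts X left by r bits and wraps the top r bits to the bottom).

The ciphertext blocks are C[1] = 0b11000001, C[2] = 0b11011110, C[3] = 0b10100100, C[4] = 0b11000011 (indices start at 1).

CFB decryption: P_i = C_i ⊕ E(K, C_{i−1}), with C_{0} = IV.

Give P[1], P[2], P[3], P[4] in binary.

P[1] = 0b00101010, P[2] = 0b11100111, P[3] = 0b01111110, P[4] = 0b01010110

P[1]: E(K, 0b01010111) = 0b11101011; 0b11000001 ⊕ 0b11101011 = 0b00101010.
P[2]: E(K, 0b11000001) = 0b00111001; 0b11011110 ⊕ 0b00111001 = 0b11100111.
P[3]: E(K, 0b11011110) = 0b11011010; 0b10100100 ⊕ 0b11011010 = 0b01111110.
P[4]: E(K, 0b10100100) = 0b10010101; 0b11000011 ⊕ 0b10010101 = 0b01010110.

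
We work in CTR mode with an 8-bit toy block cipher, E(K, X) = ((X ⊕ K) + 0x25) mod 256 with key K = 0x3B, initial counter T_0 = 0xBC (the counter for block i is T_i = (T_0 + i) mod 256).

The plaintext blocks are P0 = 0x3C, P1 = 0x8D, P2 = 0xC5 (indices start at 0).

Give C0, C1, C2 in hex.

C0 = 0x90, C1 = 0x26, C2 = 0x6F

CTR encryption: S_i = E(K, T_i) where T_i is the counter for block i; C_i = P_i ⊕ S_i.
C0: T = 0xBC, S = E(K, T) = 0xAC; 0x3C ⊕ 0xAC = 0x90.
C1: T = 0xBD, S = E(K, T) = 0xAB; 0x8D ⊕ 0xAB = 0x26.
C2: T = 0xBE, S = E(K, T) = 0xAA; 0xC5 ⊕ 0xAA = 0x6F.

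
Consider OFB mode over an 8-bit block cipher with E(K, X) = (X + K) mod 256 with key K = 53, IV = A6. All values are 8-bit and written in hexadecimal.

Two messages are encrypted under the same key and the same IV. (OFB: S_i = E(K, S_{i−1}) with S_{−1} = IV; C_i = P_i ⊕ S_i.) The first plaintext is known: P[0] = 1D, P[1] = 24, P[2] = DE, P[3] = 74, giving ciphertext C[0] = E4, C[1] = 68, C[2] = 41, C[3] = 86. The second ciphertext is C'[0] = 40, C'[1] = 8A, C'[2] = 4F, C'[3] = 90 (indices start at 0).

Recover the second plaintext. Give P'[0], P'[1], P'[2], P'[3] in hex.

P'[0] = B9, P'[1] = C6, P'[2] = D0, P'[3] = 62

In OFB with a reused IV, both messages share the same keystream S_i, so C_i ⊕ C'_i = P_i ⊕ P'_i and thus P'_i = P_i ⊕ C_i ⊕ C'_i.
P'[0]: 1D ⊕ E4 ⊕ 40 = B9.
P'[1]: 24 ⊕ 68 ⊕ 8A = C6.
P'[2]: DE ⊕ 41 ⊕ 4F = D0.
P'[3]: 74 ⊕ 86 ⊕ 90 = 62.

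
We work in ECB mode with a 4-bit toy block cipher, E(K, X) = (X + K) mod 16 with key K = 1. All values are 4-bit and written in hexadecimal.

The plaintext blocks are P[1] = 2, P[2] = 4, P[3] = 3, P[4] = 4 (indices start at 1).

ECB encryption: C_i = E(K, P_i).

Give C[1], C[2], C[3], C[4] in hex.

C[1] = 3, C[2] = 5, C[3] = 4, C[4] = 5

C[1]: E(K, 2) = 3.
C[2]: E(K, 4) = 5.
C[3]: E(K, 3) = 4.
C[4]: E(K, 4) = 5.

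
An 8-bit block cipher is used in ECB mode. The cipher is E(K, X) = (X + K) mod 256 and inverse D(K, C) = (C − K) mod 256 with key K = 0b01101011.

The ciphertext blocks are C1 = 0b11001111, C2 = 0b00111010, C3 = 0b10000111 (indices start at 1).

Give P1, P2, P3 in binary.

P1 = 0b01100100, P2 = 0b11001111, P3 = 0b00011100

ECB decryption: P_i = D(K, C_i).
P1: D(K, 0b11001111) = 0b01100100.
P2: D(K, 0b00111010) = 0b11001111.
P3: D(K, 0b10000111) = 0b00011100.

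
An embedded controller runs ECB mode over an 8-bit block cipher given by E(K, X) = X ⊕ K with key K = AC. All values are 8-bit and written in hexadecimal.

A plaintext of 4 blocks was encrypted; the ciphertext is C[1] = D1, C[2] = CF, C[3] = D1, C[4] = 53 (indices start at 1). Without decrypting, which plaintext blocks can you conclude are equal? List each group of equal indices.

ECB encrypts each block independently with the same key, so equal ciphertext blocks imply equal plaintext blocks.
C[1] = C[3] = D1, so P[1] = P[3].

P[1] = P[3]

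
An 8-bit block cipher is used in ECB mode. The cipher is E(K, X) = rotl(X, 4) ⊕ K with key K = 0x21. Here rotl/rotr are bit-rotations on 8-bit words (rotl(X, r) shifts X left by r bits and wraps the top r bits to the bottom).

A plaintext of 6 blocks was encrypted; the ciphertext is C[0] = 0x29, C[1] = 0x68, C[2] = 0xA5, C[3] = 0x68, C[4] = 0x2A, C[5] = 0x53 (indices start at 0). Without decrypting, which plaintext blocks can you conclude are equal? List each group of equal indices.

ECB encrypts each block independently with the same key, so equal ciphertext blocks imply equal plaintext blocks.
C[1] = C[3] = 0x68, so P[1] = P[3].

P[1] = P[3]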